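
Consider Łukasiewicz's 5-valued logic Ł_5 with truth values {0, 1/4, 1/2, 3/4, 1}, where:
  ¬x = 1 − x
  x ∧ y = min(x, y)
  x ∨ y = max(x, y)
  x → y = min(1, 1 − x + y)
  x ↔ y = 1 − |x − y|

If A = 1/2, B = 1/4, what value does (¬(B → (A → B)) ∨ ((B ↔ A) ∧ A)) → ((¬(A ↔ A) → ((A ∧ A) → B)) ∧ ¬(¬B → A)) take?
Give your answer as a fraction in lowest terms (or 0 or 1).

A → B = 1/2 → 1/4 = 3/4
B → (A → B) = 1/4 → 3/4 = 1
¬(B → (A → B)) = ¬1 = 0
B ↔ A = 1/4 ↔ 1/2 = 3/4
(B ↔ A) ∧ A = 3/4 ∧ 1/2 = 1/2
¬(B → (A → B)) ∨ ((B ↔ A) ∧ A) = 0 ∨ 1/2 = 1/2
A ↔ A = 1/2 ↔ 1/2 = 1
¬(A ↔ A) = ¬1 = 0
A ∧ A = 1/2 ∧ 1/2 = 1/2
(A ∧ A) → B = 1/2 → 1/4 = 3/4
¬(A ↔ A) → ((A ∧ A) → B) = 0 → 3/4 = 1
¬B = ¬1/4 = 3/4
¬B → A = 3/4 → 1/2 = 3/4
¬(¬B → A) = ¬3/4 = 1/4
(¬(A ↔ A) → ((A ∧ A) → B)) ∧ ¬(¬B → A) = 1 ∧ 1/4 = 1/4
(¬(B → (A → B)) ∨ ((B ↔ A) ∧ A)) → ((¬(A ↔ A) → ((A ∧ A) → B)) ∧ ¬(¬B → A)) = 1/2 → 1/4 = 3/4

3/4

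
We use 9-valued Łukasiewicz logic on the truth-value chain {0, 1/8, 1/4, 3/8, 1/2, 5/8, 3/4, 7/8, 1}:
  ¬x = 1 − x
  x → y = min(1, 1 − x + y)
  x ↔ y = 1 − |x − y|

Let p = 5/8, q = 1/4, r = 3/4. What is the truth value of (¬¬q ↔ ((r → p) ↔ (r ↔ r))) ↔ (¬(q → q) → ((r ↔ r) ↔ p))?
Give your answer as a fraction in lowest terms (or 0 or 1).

3/8

¬q = ¬1/4 = 3/4
¬¬q = ¬3/4 = 1/4
r → p = 3/4 → 5/8 = 7/8
r ↔ r = 3/4 ↔ 3/4 = 1
(r → p) ↔ (r ↔ r) = 7/8 ↔ 1 = 7/8
¬¬q ↔ ((r → p) ↔ (r ↔ r)) = 1/4 ↔ 7/8 = 3/8
q → q = 1/4 → 1/4 = 1
¬(q → q) = ¬1 = 0
r ↔ r = 3/4 ↔ 3/4 = 1
(r ↔ r) ↔ p = 1 ↔ 5/8 = 5/8
¬(q → q) → ((r ↔ r) ↔ p) = 0 → 5/8 = 1
(¬¬q ↔ ((r → p) ↔ (r ↔ r))) ↔ (¬(q → q) → ((r ↔ r) ↔ p)) = 3/8 ↔ 1 = 3/8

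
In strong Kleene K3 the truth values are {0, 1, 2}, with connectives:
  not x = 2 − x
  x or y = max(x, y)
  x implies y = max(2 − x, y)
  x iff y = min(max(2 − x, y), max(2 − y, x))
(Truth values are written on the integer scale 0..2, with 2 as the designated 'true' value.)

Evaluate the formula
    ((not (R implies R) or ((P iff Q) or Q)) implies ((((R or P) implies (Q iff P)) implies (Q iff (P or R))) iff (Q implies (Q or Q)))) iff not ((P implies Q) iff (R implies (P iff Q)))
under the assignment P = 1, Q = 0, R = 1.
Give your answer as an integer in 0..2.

1

R implies R = 1 implies 1 = 1
not (R implies R) = not 1 = 1
P iff Q = 1 iff 0 = 1
(P iff Q) or Q = 1 or 0 = 1
not (R implies R) or ((P iff Q) or Q) = 1 or 1 = 1
R or P = 1 or 1 = 1
Q iff P = 0 iff 1 = 1
(R or P) implies (Q iff P) = 1 implies 1 = 1
P or R = 1 or 1 = 1
Q iff (P or R) = 0 iff 1 = 1
((R or P) implies (Q iff P)) implies (Q iff (P or R)) = 1 implies 1 = 1
Q or Q = 0 or 0 = 0
Q implies (Q or Q) = 0 implies 0 = 2
(((R or P) implies (Q iff P)) implies (Q iff (P or R))) iff (Q implies (Q or Q)) = 1 iff 2 = 1
(not (R implies R) or ((P iff Q) or Q)) implies ((((R or P) implies (Q iff P)) implies (Q iff (P or R))) iff (Q implies (Q or Q))) = 1 implies 1 = 1
P implies Q = 1 implies 0 = 1
P iff Q = 1 iff 0 = 1
R implies (P iff Q) = 1 implies 1 = 1
(P implies Q) iff (R implies (P iff Q)) = 1 iff 1 = 1
not ((P implies Q) iff (R implies (P iff Q))) = not 1 = 1
((not (R implies R) or ((P iff Q) or Q)) implies ((((R or P) implies (Q iff P)) implies (Q iff (P or R))) iff (Q implies (Q or Q)))) iff not ((P implies Q) iff (R implies (P iff Q))) = 1 iff 1 = 1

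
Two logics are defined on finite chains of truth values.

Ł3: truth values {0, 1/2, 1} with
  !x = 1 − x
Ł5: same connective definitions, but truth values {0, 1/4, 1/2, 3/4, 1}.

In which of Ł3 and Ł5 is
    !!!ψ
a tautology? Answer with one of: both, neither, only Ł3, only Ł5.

In Ł3: at ψ = 1/2 the value is 1/2 — not a tautology.
In Ł5: at ψ = 1/4 the value is 3/4 — not a tautology.

neither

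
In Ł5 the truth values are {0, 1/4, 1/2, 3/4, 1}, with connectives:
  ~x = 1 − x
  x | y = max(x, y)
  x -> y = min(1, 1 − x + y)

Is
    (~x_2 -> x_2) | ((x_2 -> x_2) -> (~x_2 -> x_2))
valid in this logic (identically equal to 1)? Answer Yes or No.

No

Counterexample: take x_2 = 0.
~x_2 = ~0 = 1
~x_2 -> x_2 = 1 -> 0 = 0
x_2 -> x_2 = 0 -> 0 = 1
~x_2 -> x_2 = 1 -> 0 = 0
(x_2 -> x_2) -> (~x_2 -> x_2) = 1 -> 0 = 0
(~x_2 -> x_2) | ((x_2 -> x_2) -> (~x_2 -> x_2)) = 0 | 0 = 0
This gives 0 ≠ 1.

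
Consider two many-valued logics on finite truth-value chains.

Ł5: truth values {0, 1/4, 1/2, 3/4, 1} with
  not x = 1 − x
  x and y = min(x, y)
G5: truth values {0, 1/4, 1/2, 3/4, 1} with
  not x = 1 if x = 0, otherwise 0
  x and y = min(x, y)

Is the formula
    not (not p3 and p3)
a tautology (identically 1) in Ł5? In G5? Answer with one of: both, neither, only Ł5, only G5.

In Ł5: at p3 = 1/4 the value is 3/4 — not a tautology.
In G5: every assignment gives 1 — tautology.

only G5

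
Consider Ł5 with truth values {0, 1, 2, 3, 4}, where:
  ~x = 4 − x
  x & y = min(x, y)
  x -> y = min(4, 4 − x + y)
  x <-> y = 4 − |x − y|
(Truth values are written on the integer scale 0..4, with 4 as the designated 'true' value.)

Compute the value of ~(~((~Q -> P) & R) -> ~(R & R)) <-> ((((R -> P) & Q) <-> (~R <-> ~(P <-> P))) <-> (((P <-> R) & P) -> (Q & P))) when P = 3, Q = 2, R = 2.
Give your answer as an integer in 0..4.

~Q = ~2 = 2
~Q -> P = 2 -> 3 = 4
(~Q -> P) & R = 4 & 2 = 2
~((~Q -> P) & R) = ~2 = 2
R & R = 2 & 2 = 2
~(R & R) = ~2 = 2
~((~Q -> P) & R) -> ~(R & R) = 2 -> 2 = 4
~(~((~Q -> P) & R) -> ~(R & R)) = ~4 = 0
R -> P = 2 -> 3 = 4
(R -> P) & Q = 4 & 2 = 2
~R = ~2 = 2
P <-> P = 3 <-> 3 = 4
~(P <-> P) = ~4 = 0
~R <-> ~(P <-> P) = 2 <-> 0 = 2
((R -> P) & Q) <-> (~R <-> ~(P <-> P)) = 2 <-> 2 = 4
P <-> R = 3 <-> 2 = 3
(P <-> R) & P = 3 & 3 = 3
Q & P = 2 & 3 = 2
((P <-> R) & P) -> (Q & P) = 3 -> 2 = 3
(((R -> P) & Q) <-> (~R <-> ~(P <-> P))) <-> (((P <-> R) & P) -> (Q & P)) = 4 <-> 3 = 3
~(~((~Q -> P) & R) -> ~(R & R)) <-> ((((R -> P) & Q) <-> (~R <-> ~(P <-> P))) <-> (((P <-> R) & P) -> (Q & P))) = 0 <-> 3 = 1

1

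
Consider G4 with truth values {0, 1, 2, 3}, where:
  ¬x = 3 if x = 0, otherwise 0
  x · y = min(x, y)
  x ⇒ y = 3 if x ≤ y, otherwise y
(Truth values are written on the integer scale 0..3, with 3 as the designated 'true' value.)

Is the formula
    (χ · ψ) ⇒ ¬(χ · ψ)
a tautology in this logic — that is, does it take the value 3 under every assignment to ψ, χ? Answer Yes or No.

No

Counterexample: take ψ = 1, χ = 1.
χ · ψ = 1 · 1 = 1
χ · ψ = 1 · 1 = 1
¬(χ · ψ) = ¬1 = 0
(χ · ψ) ⇒ ¬(χ · ψ) = 1 ⇒ 0 = 0
This gives 0 ≠ 3.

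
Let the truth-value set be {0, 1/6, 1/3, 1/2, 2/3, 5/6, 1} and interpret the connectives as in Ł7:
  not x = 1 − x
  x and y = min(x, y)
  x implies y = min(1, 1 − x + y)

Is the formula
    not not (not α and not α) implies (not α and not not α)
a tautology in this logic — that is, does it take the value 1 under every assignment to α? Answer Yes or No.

No

Counterexample: take α = 0.
not α = not 0 = 1
not α = not 0 = 1
not α and not α = 1 and 1 = 1
not (not α and not α) = not 1 = 0
not not (not α and not α) = not 0 = 1
not α = not 0 = 1
not α = not 0 = 1
not not α = not 1 = 0
not α and not not α = 1 and 0 = 0
not not (not α and not α) implies (not α and not not α) = 1 implies 0 = 0
This gives 0 ≠ 1.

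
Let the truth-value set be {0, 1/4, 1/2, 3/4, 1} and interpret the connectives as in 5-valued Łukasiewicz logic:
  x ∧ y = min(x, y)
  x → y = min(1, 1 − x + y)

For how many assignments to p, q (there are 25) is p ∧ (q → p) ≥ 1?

5

value 1: 5 assignments (counts)
value 3/4: 5 assignments
value 1/2: 5 assignments
value 1/4: 5 assignments
value 0: 5 assignments
So 5 of the 25 assignments meet the threshold.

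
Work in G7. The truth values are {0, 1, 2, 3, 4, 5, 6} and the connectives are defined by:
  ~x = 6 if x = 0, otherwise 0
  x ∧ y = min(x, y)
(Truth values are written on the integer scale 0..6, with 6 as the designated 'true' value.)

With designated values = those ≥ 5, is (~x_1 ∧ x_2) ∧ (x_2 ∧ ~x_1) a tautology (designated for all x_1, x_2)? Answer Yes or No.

Counterexample: take x_1 = 0, x_2 = 0.
~x_1 = ~0 = 6
~x_1 ∧ x_2 = 6 ∧ 0 = 0
x_2 ∧ ~x_1 = 0 ∧ 6 = 0
(~x_1 ∧ x_2) ∧ (x_2 ∧ ~x_1) = 0 ∧ 0 = 0
This gives 0, which is below 5.

No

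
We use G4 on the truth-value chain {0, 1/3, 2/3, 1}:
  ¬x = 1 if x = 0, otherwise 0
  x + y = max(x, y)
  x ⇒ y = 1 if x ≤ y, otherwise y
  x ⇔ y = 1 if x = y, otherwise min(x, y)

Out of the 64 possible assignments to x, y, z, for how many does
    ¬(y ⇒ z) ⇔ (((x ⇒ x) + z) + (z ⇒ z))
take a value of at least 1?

value 1: 12 assignments (counts)
value 0: 52 assignments
So 12 of the 64 assignments meet the threshold.

12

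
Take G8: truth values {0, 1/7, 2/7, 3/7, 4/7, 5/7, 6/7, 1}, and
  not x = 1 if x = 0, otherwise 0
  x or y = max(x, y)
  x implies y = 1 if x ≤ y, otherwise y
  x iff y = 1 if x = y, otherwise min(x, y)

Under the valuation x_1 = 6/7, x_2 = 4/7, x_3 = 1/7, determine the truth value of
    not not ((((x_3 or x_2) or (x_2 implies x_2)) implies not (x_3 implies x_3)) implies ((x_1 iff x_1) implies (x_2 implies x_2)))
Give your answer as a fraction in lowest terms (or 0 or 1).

1

x_3 or x_2 = 1/7 or 4/7 = 4/7
x_2 implies x_2 = 4/7 implies 4/7 = 1
(x_3 or x_2) or (x_2 implies x_2) = 4/7 or 1 = 1
x_3 implies x_3 = 1/7 implies 1/7 = 1
not (x_3 implies x_3) = not 1 = 0
((x_3 or x_2) or (x_2 implies x_2)) implies not (x_3 implies x_3) = 1 implies 0 = 0
x_1 iff x_1 = 6/7 iff 6/7 = 1
x_2 implies x_2 = 4/7 implies 4/7 = 1
(x_1 iff x_1) implies (x_2 implies x_2) = 1 implies 1 = 1
(((x_3 or x_2) or (x_2 implies x_2)) implies not (x_3 implies x_3)) implies ((x_1 iff x_1) implies (x_2 implies x_2)) = 0 implies 1 = 1
not ((((x_3 or x_2) or (x_2 implies x_2)) implies not (x_3 implies x_3)) implies ((x_1 iff x_1) implies (x_2 implies x_2))) = not 1 = 0
not not ((((x_3 or x_2) or (x_2 implies x_2)) implies not (x_3 implies x_3)) implies ((x_1 iff x_1) implies (x_2 implies x_2))) = not 0 = 1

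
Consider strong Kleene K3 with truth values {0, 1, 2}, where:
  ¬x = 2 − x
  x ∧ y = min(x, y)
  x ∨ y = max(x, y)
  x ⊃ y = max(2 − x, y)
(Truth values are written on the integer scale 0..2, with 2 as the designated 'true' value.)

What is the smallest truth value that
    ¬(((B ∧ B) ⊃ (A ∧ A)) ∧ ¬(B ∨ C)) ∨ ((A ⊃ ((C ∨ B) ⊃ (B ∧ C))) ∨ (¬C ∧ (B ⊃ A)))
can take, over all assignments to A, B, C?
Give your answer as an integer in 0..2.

1

Take A = 1, B = 0, C = 1:
B ∧ B = 0 ∧ 0 = 0
A ∧ A = 1 ∧ 1 = 1
(B ∧ B) ⊃ (A ∧ A) = 0 ⊃ 1 = 2
B ∨ C = 0 ∨ 1 = 1
¬(B ∨ C) = ¬1 = 1
((B ∧ B) ⊃ (A ∧ A)) ∧ ¬(B ∨ C) = 2 ∧ 1 = 1
¬(((B ∧ B) ⊃ (A ∧ A)) ∧ ¬(B ∨ C)) = ¬1 = 1
C ∨ B = 1 ∨ 0 = 1
B ∧ C = 0 ∧ 1 = 0
(C ∨ B) ⊃ (B ∧ C) = 1 ⊃ 0 = 1
A ⊃ ((C ∨ B) ⊃ (B ∧ C)) = 1 ⊃ 1 = 1
¬C = ¬1 = 1
B ⊃ A = 0 ⊃ 1 = 2
¬C ∧ (B ⊃ A) = 1 ∧ 2 = 1
(A ⊃ ((C ∨ B) ⊃ (B ∧ C))) ∨ (¬C ∧ (B ⊃ A)) = 1 ∨ 1 = 1
¬(((B ∧ B) ⊃ (A ∧ A)) ∧ ¬(B ∨ C)) ∨ ((A ⊃ ((C ∨ B) ⊃ (B ∧ C))) ∨ (¬C ∧ (B ⊃ A))) = 1 ∨ 1 = 1
No assignment yields a value below 1, so this is the minimum.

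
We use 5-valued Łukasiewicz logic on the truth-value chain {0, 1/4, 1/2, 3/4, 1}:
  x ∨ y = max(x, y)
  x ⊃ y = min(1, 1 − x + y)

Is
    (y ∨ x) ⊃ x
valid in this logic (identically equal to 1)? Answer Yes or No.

No

Counterexample: take x = 0, y = 1/4.
y ∨ x = 1/4 ∨ 0 = 1/4
(y ∨ x) ⊃ x = 1/4 ⊃ 0 = 3/4
This gives 3/4 ≠ 1.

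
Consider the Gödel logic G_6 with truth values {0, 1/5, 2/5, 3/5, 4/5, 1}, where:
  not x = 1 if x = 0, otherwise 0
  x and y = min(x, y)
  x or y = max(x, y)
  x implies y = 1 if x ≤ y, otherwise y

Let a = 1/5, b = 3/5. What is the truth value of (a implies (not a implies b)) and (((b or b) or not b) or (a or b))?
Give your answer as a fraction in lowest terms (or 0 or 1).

not a = not 1/5 = 0
not a implies b = 0 implies 3/5 = 1
a implies (not a implies b) = 1/5 implies 1 = 1
b or b = 3/5 or 3/5 = 3/5
not b = not 3/5 = 0
(b or b) or not b = 3/5 or 0 = 3/5
a or b = 1/5 or 3/5 = 3/5
((b or b) or not b) or (a or b) = 3/5 or 3/5 = 3/5
(a implies (not a implies b)) and (((b or b) or not b) or (a or b)) = 1 and 3/5 = 3/5

3/5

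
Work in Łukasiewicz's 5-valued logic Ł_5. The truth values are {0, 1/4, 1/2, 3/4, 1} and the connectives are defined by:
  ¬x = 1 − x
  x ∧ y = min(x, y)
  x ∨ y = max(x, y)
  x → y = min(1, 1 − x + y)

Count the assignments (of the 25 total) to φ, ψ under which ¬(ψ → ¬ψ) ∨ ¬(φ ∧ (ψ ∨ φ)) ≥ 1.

9

value 1: 9 assignments (counts)
value 3/4: 4 assignments
value 1/2: 6 assignments
value 1/4: 3 assignments
value 0: 3 assignments
So 9 of the 25 assignments meet the threshold.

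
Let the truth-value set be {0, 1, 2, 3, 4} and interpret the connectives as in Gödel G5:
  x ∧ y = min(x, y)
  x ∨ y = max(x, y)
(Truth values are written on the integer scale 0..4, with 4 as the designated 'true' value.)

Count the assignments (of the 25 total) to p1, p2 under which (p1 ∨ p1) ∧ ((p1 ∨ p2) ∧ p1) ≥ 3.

10

value 4: 5 assignments (counts)
value 3: 5 assignments (counts)
value 2: 5 assignments
value 1: 5 assignments
value 0: 5 assignments
So 10 of the 25 assignments meet the threshold.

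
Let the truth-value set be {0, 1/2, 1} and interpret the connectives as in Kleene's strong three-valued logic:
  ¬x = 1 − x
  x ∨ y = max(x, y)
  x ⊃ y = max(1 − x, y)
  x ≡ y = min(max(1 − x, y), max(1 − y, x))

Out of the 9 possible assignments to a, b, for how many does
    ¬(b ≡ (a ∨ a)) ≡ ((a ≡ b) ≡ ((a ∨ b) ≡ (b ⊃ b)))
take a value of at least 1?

a = 0, b = 0 ↦ 1  ≥
a = 0, b = 1/2 ↦ 1/2  <
a = 0, b = 1 ↦ 0  <
a = 1/2, b = 0 ↦ 1/2  <
a = 1/2, b = 1/2 ↦ 1/2  <
a = 1/2, b = 1 ↦ 1/2  <
a = 1, b = 0 ↦ 0  <
a = 1, b = 1/2 ↦ 1/2  <
a = 1, b = 1 ↦ 0  <
So 1 of the 9 assignments meets the threshold.

1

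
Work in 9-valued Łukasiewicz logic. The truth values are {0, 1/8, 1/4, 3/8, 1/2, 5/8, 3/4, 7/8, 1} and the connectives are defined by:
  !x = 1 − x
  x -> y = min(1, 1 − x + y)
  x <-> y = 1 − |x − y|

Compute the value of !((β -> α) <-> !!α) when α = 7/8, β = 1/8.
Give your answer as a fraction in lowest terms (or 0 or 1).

β -> α = 1/8 -> 7/8 = 1
!α = !7/8 = 1/8
!!α = !1/8 = 7/8
(β -> α) <-> !!α = 1 <-> 7/8 = 7/8
!((β -> α) <-> !!α) = !7/8 = 1/8

1/8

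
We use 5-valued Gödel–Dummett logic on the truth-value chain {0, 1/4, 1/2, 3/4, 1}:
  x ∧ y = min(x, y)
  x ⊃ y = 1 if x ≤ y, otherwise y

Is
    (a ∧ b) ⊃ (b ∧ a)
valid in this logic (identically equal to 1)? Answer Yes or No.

At a = 1/2, b = 1, for instance:
a ∧ b = 1/2 ∧ 1 = 1/2
b ∧ a = 1 ∧ 1/2 = 1/2
(a ∧ b) ⊃ (b ∧ a) = 1/2 ⊃ 1/2 = 1
and checking the remaining 24 assignments likewise gives ≥ 1 in every case.

Yes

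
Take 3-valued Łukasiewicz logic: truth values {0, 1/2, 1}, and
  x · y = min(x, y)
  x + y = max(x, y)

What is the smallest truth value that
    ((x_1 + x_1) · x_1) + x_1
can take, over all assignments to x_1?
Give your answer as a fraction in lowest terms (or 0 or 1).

0

Take x_1 = 0:
x_1 + x_1 = 0 + 0 = 0
(x_1 + x_1) · x_1 = 0 · 0 = 0
((x_1 + x_1) · x_1) + x_1 = 0 + 0 = 0
No assignment yields a value below 0, so this is the minimum.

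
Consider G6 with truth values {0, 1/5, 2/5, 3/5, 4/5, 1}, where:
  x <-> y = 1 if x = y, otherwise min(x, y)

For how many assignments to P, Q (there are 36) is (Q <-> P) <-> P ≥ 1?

16

value 1: 16 assignments (counts)
value 4/5: 2 assignments
value 3/5: 3 assignments
value 2/5: 4 assignments
value 1/5: 5 assignments
value 0: 6 assignments
So 16 of the 36 assignments meet the threshold.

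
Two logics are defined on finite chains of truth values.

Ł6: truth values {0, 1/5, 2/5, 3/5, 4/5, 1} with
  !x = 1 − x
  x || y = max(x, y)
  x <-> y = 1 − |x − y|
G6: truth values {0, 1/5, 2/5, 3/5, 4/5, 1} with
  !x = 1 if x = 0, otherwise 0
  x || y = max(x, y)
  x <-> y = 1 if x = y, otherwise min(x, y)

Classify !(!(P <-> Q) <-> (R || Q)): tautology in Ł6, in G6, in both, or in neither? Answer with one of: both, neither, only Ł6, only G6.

neither

In Ł6: at P = 0, Q = 0, R = 0 the value is 0 — not a tautology.
In G6: at P = 0, Q = 0, R = 0 the value is 0 — not a tautology.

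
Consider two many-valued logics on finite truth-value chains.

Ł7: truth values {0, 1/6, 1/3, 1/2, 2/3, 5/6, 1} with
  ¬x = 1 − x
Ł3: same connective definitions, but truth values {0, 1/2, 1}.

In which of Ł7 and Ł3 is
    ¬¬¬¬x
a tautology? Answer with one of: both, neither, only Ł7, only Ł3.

In Ł7: at x = 0 the value is 0 — not a tautology.
In Ł3: at x = 0 the value is 0 — not a tautology.

neither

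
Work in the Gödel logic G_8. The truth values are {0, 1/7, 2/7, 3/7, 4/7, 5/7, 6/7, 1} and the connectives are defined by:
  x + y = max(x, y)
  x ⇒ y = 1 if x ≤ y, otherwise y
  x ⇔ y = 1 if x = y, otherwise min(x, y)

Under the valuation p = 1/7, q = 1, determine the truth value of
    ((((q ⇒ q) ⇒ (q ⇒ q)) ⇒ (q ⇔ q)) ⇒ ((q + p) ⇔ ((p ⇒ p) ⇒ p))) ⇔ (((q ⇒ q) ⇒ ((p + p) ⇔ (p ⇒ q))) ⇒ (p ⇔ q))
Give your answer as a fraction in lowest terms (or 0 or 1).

q ⇒ q = 1 ⇒ 1 = 1
q ⇒ q = 1 ⇒ 1 = 1
(q ⇒ q) ⇒ (q ⇒ q) = 1 ⇒ 1 = 1
q ⇔ q = 1 ⇔ 1 = 1
((q ⇒ q) ⇒ (q ⇒ q)) ⇒ (q ⇔ q) = 1 ⇒ 1 = 1
q + p = 1 + 1/7 = 1
p ⇒ p = 1/7 ⇒ 1/7 = 1
(p ⇒ p) ⇒ p = 1 ⇒ 1/7 = 1/7
(q + p) ⇔ ((p ⇒ p) ⇒ p) = 1 ⇔ 1/7 = 1/7
(((q ⇒ q) ⇒ (q ⇒ q)) ⇒ (q ⇔ q)) ⇒ ((q + p) ⇔ ((p ⇒ p) ⇒ p)) = 1 ⇒ 1/7 = 1/7
q ⇒ q = 1 ⇒ 1 = 1
p + p = 1/7 + 1/7 = 1/7
p ⇒ q = 1/7 ⇒ 1 = 1
(p + p) ⇔ (p ⇒ q) = 1/7 ⇔ 1 = 1/7
(q ⇒ q) ⇒ ((p + p) ⇔ (p ⇒ q)) = 1 ⇒ 1/7 = 1/7
p ⇔ q = 1/7 ⇔ 1 = 1/7
((q ⇒ q) ⇒ ((p + p) ⇔ (p ⇒ q))) ⇒ (p ⇔ q) = 1/7 ⇒ 1/7 = 1
((((q ⇒ q) ⇒ (q ⇒ q)) ⇒ (q ⇔ q)) ⇒ ((q + p) ⇔ ((p ⇒ p) ⇒ p))) ⇔ (((q ⇒ q) ⇒ ((p + p) ⇔ (p ⇒ q))) ⇒ (p ⇔ q)) = 1/7 ⇔ 1 = 1/7

1/7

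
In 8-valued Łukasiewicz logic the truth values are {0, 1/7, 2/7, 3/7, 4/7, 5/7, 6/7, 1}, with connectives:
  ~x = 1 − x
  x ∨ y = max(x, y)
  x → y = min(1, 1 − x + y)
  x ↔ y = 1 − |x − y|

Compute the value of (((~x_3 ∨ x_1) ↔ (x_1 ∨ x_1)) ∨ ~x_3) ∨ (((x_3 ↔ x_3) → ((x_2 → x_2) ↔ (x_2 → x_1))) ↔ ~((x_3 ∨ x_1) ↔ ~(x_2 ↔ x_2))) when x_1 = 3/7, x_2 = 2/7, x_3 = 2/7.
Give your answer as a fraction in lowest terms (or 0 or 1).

5/7

~x_3 = ~2/7 = 5/7
~x_3 ∨ x_1 = 5/7 ∨ 3/7 = 5/7
x_1 ∨ x_1 = 3/7 ∨ 3/7 = 3/7
(~x_3 ∨ x_1) ↔ (x_1 ∨ x_1) = 5/7 ↔ 3/7 = 5/7
~x_3 = ~2/7 = 5/7
((~x_3 ∨ x_1) ↔ (x_1 ∨ x_1)) ∨ ~x_3 = 5/7 ∨ 5/7 = 5/7
x_3 ↔ x_3 = 2/7 ↔ 2/7 = 1
x_2 → x_2 = 2/7 → 2/7 = 1
x_2 → x_1 = 2/7 → 3/7 = 1
(x_2 → x_2) ↔ (x_2 → x_1) = 1 ↔ 1 = 1
(x_3 ↔ x_3) → ((x_2 → x_2) ↔ (x_2 → x_1)) = 1 → 1 = 1
x_3 ∨ x_1 = 2/7 ∨ 3/7 = 3/7
x_2 ↔ x_2 = 2/7 ↔ 2/7 = 1
~(x_2 ↔ x_2) = ~1 = 0
(x_3 ∨ x_1) ↔ ~(x_2 ↔ x_2) = 3/7 ↔ 0 = 4/7
~((x_3 ∨ x_1) ↔ ~(x_2 ↔ x_2)) = ~4/7 = 3/7
((x_3 ↔ x_3) → ((x_2 → x_2) ↔ (x_2 → x_1))) ↔ ~((x_3 ∨ x_1) ↔ ~(x_2 ↔ x_2)) = 1 ↔ 3/7 = 3/7
(((~x_3 ∨ x_1) ↔ (x_1 ∨ x_1)) ∨ ~x_3) ∨ (((x_3 ↔ x_3) → ((x_2 → x_2) ↔ (x_2 → x_1))) ↔ ~((x_3 ∨ x_1) ↔ ~(x_2 ↔ x_2))) = 5/7 ∨ 3/7 = 5/7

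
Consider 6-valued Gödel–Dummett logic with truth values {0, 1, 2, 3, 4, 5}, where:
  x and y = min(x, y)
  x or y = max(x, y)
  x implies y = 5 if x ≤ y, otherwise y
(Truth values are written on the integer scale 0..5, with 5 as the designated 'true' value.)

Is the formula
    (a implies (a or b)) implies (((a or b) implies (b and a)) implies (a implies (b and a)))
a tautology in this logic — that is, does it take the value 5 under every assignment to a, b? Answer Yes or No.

Yes

At a = 1, b = 0, for instance:
a or b = 1 or 0 = 1
a implies (a or b) = 1 implies 1 = 5
b and a = 0 and 1 = 0
(a or b) implies (b and a) = 1 implies 0 = 0
a implies (b and a) = 1 implies 0 = 0
((a or b) implies (b and a)) implies (a implies (b and a)) = 0 implies 0 = 5
(a implies (a or b)) implies (((a or b) implies (b and a)) implies (a implies (b and a))) = 5 implies 5 = 5
and checking the remaining 35 assignments likewise gives ≥ 5 in every case.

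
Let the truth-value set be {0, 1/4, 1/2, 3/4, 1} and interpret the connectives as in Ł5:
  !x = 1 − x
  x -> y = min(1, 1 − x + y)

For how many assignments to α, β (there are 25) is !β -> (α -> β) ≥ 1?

value 1: 19 assignments (counts)
value 3/4: 2 assignments
value 1/2: 2 assignments
value 1/4: 1 assignment
value 0: 1 assignment
So 19 of the 25 assignments meet the threshold.

19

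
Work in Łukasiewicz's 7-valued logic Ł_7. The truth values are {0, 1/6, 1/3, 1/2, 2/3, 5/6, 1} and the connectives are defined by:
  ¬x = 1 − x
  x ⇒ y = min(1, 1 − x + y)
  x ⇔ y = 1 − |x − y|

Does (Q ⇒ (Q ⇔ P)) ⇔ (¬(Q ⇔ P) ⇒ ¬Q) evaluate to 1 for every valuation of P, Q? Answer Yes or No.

Yes

At P = 5/6, Q = 1/2, for instance:
Q ⇔ P = 1/2 ⇔ 5/6 = 2/3
Q ⇒ (Q ⇔ P) = 1/2 ⇒ 2/3 = 1
¬(Q ⇔ P) = ¬2/3 = 1/3
¬Q = ¬1/2 = 1/2
¬(Q ⇔ P) ⇒ ¬Q = 1/3 ⇒ 1/2 = 1
(Q ⇒ (Q ⇔ P)) ⇔ (¬(Q ⇔ P) ⇒ ¬Q) = 1 ⇔ 1 = 1
and checking the remaining 48 assignments likewise gives ≥ 1 in every case.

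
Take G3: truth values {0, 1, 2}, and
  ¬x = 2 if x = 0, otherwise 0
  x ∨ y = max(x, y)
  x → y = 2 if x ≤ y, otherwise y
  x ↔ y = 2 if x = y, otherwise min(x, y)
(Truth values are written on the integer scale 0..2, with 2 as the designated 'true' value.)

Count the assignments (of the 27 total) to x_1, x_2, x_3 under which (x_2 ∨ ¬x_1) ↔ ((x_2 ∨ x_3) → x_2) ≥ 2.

value 2: 18 assignments (counts)
value 1: 5 assignments
value 0: 4 assignments
So 18 of the 27 assignments meet the threshold.

18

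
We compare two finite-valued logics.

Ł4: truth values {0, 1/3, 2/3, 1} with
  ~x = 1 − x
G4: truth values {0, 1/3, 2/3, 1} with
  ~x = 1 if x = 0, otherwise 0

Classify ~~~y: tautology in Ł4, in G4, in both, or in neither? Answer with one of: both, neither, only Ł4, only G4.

In Ł4: at y = 1/3 the value is 2/3 — not a tautology.
In G4: at y = 1/3 the value is 0 — not a tautology.

neither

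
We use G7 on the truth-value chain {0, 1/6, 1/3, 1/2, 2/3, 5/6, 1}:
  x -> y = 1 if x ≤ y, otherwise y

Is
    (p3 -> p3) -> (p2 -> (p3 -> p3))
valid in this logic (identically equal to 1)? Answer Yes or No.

At p2 = 1/3, p3 = 1, for instance:
p3 -> p3 = 1 -> 1 = 1
p2 -> (p3 -> p3) = 1/3 -> 1 = 1
(p3 -> p3) -> (p2 -> (p3 -> p3)) = 1 -> 1 = 1
and checking the remaining 48 assignments likewise gives ≥ 1 in every case.

Yes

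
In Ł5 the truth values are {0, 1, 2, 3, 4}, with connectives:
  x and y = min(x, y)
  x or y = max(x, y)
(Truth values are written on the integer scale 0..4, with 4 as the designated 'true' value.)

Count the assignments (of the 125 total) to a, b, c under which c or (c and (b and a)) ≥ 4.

value 4: 25 assignments (counts)
value 3: 25 assignments
value 2: 25 assignments
value 1: 25 assignments
value 0: 25 assignments
So 25 of the 125 assignments meet the threshold.

25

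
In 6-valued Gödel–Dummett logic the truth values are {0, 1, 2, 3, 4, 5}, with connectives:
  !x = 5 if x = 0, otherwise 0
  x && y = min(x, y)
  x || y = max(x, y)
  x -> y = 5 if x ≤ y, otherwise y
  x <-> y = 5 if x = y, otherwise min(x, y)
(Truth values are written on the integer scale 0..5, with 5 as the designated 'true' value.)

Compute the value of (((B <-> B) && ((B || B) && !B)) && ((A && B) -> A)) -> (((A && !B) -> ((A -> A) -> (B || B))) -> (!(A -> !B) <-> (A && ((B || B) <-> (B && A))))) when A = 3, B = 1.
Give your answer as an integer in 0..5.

B <-> B = 1 <-> 1 = 5
B || B = 1 || 1 = 1
!B = !1 = 0
(B || B) && !B = 1 && 0 = 0
(B <-> B) && ((B || B) && !B) = 5 && 0 = 0
A && B = 3 && 1 = 1
(A && B) -> A = 1 -> 3 = 5
((B <-> B) && ((B || B) && !B)) && ((A && B) -> A) = 0 && 5 = 0
!B = !1 = 0
A && !B = 3 && 0 = 0
A -> A = 3 -> 3 = 5
B || B = 1 || 1 = 1
(A -> A) -> (B || B) = 5 -> 1 = 1
(A && !B) -> ((A -> A) -> (B || B)) = 0 -> 1 = 5
!B = !1 = 0
A -> !B = 3 -> 0 = 0
!(A -> !B) = !0 = 5
B || B = 1 || 1 = 1
B && A = 1 && 3 = 1
(B || B) <-> (B && A) = 1 <-> 1 = 5
A && ((B || B) <-> (B && A)) = 3 && 5 = 3
!(A -> !B) <-> (A && ((B || B) <-> (B && A))) = 5 <-> 3 = 3
((A && !B) -> ((A -> A) -> (B || B))) -> (!(A -> !B) <-> (A && ((B || B) <-> (B && A)))) = 5 -> 3 = 3
(((B <-> B) && ((B || B) && !B)) && ((A && B) -> A)) -> (((A && !B) -> ((A -> A) -> (B || B))) -> (!(A -> !B) <-> (A && ((B || B) <-> (B && A))))) = 0 -> 3 = 5

5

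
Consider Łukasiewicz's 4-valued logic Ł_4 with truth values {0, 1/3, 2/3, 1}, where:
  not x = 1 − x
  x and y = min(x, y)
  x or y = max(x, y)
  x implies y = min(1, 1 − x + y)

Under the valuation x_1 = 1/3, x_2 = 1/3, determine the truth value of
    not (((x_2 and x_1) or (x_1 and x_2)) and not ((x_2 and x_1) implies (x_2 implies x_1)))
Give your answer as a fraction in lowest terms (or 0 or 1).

x_2 and x_1 = 1/3 and 1/3 = 1/3
x_1 and x_2 = 1/3 and 1/3 = 1/3
(x_2 and x_1) or (x_1 and x_2) = 1/3 or 1/3 = 1/3
x_2 and x_1 = 1/3 and 1/3 = 1/3
x_2 implies x_1 = 1/3 implies 1/3 = 1
(x_2 and x_1) implies (x_2 implies x_1) = 1/3 implies 1 = 1
not ((x_2 and x_1) implies (x_2 implies x_1)) = not 1 = 0
((x_2 and x_1) or (x_1 and x_2)) and not ((x_2 and x_1) implies (x_2 implies x_1)) = 1/3 and 0 = 0
not (((x_2 and x_1) or (x_1 and x_2)) and not ((x_2 and x_1) implies (x_2 implies x_1))) = not 0 = 1

1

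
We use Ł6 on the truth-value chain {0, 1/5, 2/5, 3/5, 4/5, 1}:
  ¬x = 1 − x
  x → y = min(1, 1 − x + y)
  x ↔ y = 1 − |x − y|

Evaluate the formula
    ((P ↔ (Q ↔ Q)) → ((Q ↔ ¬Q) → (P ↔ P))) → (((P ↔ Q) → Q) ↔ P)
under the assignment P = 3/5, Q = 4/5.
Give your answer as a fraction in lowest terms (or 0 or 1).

Q ↔ Q = 4/5 ↔ 4/5 = 1
P ↔ (Q ↔ Q) = 3/5 ↔ 1 = 3/5
¬Q = ¬4/5 = 1/5
Q ↔ ¬Q = 4/5 ↔ 1/5 = 2/5
P ↔ P = 3/5 ↔ 3/5 = 1
(Q ↔ ¬Q) → (P ↔ P) = 2/5 → 1 = 1
(P ↔ (Q ↔ Q)) → ((Q ↔ ¬Q) → (P ↔ P)) = 3/5 → 1 = 1
P ↔ Q = 3/5 ↔ 4/5 = 4/5
(P ↔ Q) → Q = 4/5 → 4/5 = 1
((P ↔ Q) → Q) ↔ P = 1 ↔ 3/5 = 3/5
((P ↔ (Q ↔ Q)) → ((Q ↔ ¬Q) → (P ↔ P))) → (((P ↔ Q) → Q) ↔ P) = 1 → 3/5 = 3/5

3/5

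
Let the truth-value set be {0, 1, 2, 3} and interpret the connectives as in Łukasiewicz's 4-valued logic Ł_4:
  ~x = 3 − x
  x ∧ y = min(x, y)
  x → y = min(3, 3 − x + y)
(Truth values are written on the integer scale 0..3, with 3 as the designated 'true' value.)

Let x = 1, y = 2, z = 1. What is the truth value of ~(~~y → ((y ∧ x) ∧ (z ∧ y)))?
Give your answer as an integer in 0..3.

1

~y = ~2 = 1
~~y = ~1 = 2
y ∧ x = 2 ∧ 1 = 1
z ∧ y = 1 ∧ 2 = 1
(y ∧ x) ∧ (z ∧ y) = 1 ∧ 1 = 1
~~y → ((y ∧ x) ∧ (z ∧ y)) = 2 → 1 = 2
~(~~y → ((y ∧ x) ∧ (z ∧ y))) = ~2 = 1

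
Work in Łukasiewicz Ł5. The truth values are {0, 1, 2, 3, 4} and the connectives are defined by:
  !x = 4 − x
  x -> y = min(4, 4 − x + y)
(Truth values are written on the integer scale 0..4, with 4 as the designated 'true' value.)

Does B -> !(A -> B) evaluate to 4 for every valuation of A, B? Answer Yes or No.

Counterexample: take A = 0, B = 1.
A -> B = 0 -> 1 = 4
!(A -> B) = !4 = 0
B -> !(A -> B) = 1 -> 0 = 3
This gives 3 ≠ 4.

No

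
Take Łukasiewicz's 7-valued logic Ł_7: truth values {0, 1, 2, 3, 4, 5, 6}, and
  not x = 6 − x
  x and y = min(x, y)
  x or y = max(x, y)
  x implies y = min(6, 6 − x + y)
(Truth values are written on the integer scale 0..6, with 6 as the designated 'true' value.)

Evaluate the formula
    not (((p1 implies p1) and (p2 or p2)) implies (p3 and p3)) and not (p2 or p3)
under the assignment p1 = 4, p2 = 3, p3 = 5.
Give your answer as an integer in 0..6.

0

p1 implies p1 = 4 implies 4 = 6
p2 or p2 = 3 or 3 = 3
(p1 implies p1) and (p2 or p2) = 6 and 3 = 3
p3 and p3 = 5 and 5 = 5
((p1 implies p1) and (p2 or p2)) implies (p3 and p3) = 3 implies 5 = 6
not (((p1 implies p1) and (p2 or p2)) implies (p3 and p3)) = not 6 = 0
p2 or p3 = 3 or 5 = 5
not (p2 or p3) = not 5 = 1
not (((p1 implies p1) and (p2 or p2)) implies (p3 and p3)) and not (p2 or p3) = 0 and 1 = 0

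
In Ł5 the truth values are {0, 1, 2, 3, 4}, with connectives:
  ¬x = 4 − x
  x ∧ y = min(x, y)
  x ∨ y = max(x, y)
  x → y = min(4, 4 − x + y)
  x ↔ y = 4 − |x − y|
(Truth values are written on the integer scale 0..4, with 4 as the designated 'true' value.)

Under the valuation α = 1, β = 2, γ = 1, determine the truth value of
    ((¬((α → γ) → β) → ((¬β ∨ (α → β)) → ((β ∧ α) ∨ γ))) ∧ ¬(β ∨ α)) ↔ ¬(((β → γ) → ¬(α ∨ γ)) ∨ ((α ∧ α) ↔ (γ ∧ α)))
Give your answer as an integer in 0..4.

2

α → γ = 1 → 1 = 4
(α → γ) → β = 4 → 2 = 2
¬((α → γ) → β) = ¬2 = 2
¬β = ¬2 = 2
α → β = 1 → 2 = 4
¬β ∨ (α → β) = 2 ∨ 4 = 4
β ∧ α = 2 ∧ 1 = 1
(β ∧ α) ∨ γ = 1 ∨ 1 = 1
(¬β ∨ (α → β)) → ((β ∧ α) ∨ γ) = 4 → 1 = 1
¬((α → γ) → β) → ((¬β ∨ (α → β)) → ((β ∧ α) ∨ γ)) = 2 → 1 = 3
β ∨ α = 2 ∨ 1 = 2
¬(β ∨ α) = ¬2 = 2
(¬((α → γ) → β) → ((¬β ∨ (α → β)) → ((β ∧ α) ∨ γ))) ∧ ¬(β ∨ α) = 3 ∧ 2 = 2
β → γ = 2 → 1 = 3
α ∨ γ = 1 ∨ 1 = 1
¬(α ∨ γ) = ¬1 = 3
(β → γ) → ¬(α ∨ γ) = 3 → 3 = 4
α ∧ α = 1 ∧ 1 = 1
γ ∧ α = 1 ∧ 1 = 1
(α ∧ α) ↔ (γ ∧ α) = 1 ↔ 1 = 4
((β → γ) → ¬(α ∨ γ)) ∨ ((α ∧ α) ↔ (γ ∧ α)) = 4 ∨ 4 = 4
¬(((β → γ) → ¬(α ∨ γ)) ∨ ((α ∧ α) ↔ (γ ∧ α))) = ¬4 = 0
((¬((α → γ) → β) → ((¬β ∨ (α → β)) → ((β ∧ α) ∨ γ))) ∧ ¬(β ∨ α)) ↔ ¬(((β → γ) → ¬(α ∨ γ)) ∨ ((α ∧ α) ↔ (γ ∧ α))) = 2 ↔ 0 = 2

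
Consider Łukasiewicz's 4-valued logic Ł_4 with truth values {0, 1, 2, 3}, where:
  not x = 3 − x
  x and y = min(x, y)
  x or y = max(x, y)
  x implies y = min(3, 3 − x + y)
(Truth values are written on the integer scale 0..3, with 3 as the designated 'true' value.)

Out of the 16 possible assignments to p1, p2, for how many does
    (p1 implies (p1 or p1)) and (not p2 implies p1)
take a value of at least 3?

10

p1 = 0, p2 = 0 ↦ 0  <
p1 = 0, p2 = 1 ↦ 1  <
p1 = 0, p2 = 2 ↦ 2  <
p1 = 0, p2 = 3 ↦ 3  ≥
p1 = 1, p2 = 0 ↦ 1  <
p1 = 1, p2 = 1 ↦ 2  <
p1 = 1, p2 = 2 ↦ 3  ≥
p1 = 1, p2 = 3 ↦ 3  ≥
p1 = 2, p2 = 0 ↦ 2  <
p1 = 2, p2 = 1 ↦ 3  ≥
p1 = 2, p2 = 2 ↦ 3  ≥
p1 = 2, p2 = 3 ↦ 3  ≥
p1 = 3, p2 = 0 ↦ 3  ≥
p1 = 3, p2 = 1 ↦ 3  ≥
p1 = 3, p2 = 2 ↦ 3  ≥
p1 = 3, p2 = 3 ↦ 3  ≥
So 10 of the 16 assignments meet the threshold.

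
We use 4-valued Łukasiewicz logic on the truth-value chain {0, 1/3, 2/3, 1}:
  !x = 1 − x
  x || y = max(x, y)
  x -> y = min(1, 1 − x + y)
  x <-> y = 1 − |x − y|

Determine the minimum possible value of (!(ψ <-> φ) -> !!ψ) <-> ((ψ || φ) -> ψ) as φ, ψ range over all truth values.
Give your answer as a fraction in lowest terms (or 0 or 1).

2/3

Take φ = 2/3, ψ = 1/3:
ψ <-> φ = 1/3 <-> 2/3 = 2/3
!(ψ <-> φ) = !2/3 = 1/3
!ψ = !1/3 = 2/3
!!ψ = !2/3 = 1/3
!(ψ <-> φ) -> !!ψ = 1/3 -> 1/3 = 1
ψ || φ = 1/3 || 2/3 = 2/3
(ψ || φ) -> ψ = 2/3 -> 1/3 = 2/3
(!(ψ <-> φ) -> !!ψ) <-> ((ψ || φ) -> ψ) = 1 <-> 2/3 = 2/3
No assignment yields a value below 2/3, so this is the minimum.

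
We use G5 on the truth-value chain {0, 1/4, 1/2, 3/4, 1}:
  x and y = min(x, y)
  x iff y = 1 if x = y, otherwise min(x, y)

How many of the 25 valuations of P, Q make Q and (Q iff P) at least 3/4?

4

value 1: 1 assignment (counts)
value 3/4: 3 assignments (counts)
value 1/2: 5 assignments
value 1/4: 7 assignments
value 0: 9 assignments
So 4 of the 25 assignments meet the threshold.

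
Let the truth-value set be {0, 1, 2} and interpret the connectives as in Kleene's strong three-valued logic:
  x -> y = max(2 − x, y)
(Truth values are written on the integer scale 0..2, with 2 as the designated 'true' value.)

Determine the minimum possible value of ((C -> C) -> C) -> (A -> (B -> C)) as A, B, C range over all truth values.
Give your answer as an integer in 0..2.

Take A = 1, B = 1, C = 1:
C -> C = 1 -> 1 = 1
(C -> C) -> C = 1 -> 1 = 1
B -> C = 1 -> 1 = 1
A -> (B -> C) = 1 -> 1 = 1
((C -> C) -> C) -> (A -> (B -> C)) = 1 -> 1 = 1
No assignment yields a value below 1, so this is the minimum.

1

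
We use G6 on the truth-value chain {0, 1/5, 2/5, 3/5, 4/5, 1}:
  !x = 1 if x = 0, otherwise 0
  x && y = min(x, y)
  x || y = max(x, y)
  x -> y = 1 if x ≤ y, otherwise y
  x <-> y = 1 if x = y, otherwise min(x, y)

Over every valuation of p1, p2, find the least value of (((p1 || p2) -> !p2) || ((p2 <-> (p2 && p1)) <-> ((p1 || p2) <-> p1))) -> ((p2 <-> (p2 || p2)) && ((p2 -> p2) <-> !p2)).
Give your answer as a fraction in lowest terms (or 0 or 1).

Take p1 = 0, p2 = 1/5:
p1 || p2 = 0 || 1/5 = 1/5
!p2 = !1/5 = 0
(p1 || p2) -> !p2 = 1/5 -> 0 = 0
p2 && p1 = 1/5 && 0 = 0
p2 <-> (p2 && p1) = 1/5 <-> 0 = 0
p1 || p2 = 0 || 1/5 = 1/5
(p1 || p2) <-> p1 = 1/5 <-> 0 = 0
(p2 <-> (p2 && p1)) <-> ((p1 || p2) <-> p1) = 0 <-> 0 = 1
((p1 || p2) -> !p2) || ((p2 <-> (p2 && p1)) <-> ((p1 || p2) <-> p1)) = 0 || 1 = 1
p2 || p2 = 1/5 || 1/5 = 1/5
p2 <-> (p2 || p2) = 1/5 <-> 1/5 = 1
p2 -> p2 = 1/5 -> 1/5 = 1
!p2 = !1/5 = 0
(p2 -> p2) <-> !p2 = 1 <-> 0 = 0
(p2 <-> (p2 || p2)) && ((p2 -> p2) <-> !p2) = 1 && 0 = 0
(((p1 || p2) -> !p2) || ((p2 <-> (p2 && p1)) <-> ((p1 || p2) <-> p1))) -> ((p2 <-> (p2 || p2)) && ((p2 -> p2) <-> !p2)) = 1 -> 0 = 0
No assignment yields a value below 0, so this is the minimum.

0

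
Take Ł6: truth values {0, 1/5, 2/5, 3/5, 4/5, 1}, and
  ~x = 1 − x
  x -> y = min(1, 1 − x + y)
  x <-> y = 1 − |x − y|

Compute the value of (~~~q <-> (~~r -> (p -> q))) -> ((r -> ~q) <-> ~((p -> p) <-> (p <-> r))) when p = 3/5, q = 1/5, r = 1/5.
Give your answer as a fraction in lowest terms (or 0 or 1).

~q = ~1/5 = 4/5
~~q = ~4/5 = 1/5
~~~q = ~1/5 = 4/5
~r = ~1/5 = 4/5
~~r = ~4/5 = 1/5
p -> q = 3/5 -> 1/5 = 3/5
~~r -> (p -> q) = 1/5 -> 3/5 = 1
~~~q <-> (~~r -> (p -> q)) = 4/5 <-> 1 = 4/5
~q = ~1/5 = 4/5
r -> ~q = 1/5 -> 4/5 = 1
p -> p = 3/5 -> 3/5 = 1
p <-> r = 3/5 <-> 1/5 = 3/5
(p -> p) <-> (p <-> r) = 1 <-> 3/5 = 3/5
~((p -> p) <-> (p <-> r)) = ~3/5 = 2/5
(r -> ~q) <-> ~((p -> p) <-> (p <-> r)) = 1 <-> 2/5 = 2/5
(~~~q <-> (~~r -> (p -> q))) -> ((r -> ~q) <-> ~((p -> p) <-> (p <-> r))) = 4/5 -> 2/5 = 3/5

3/5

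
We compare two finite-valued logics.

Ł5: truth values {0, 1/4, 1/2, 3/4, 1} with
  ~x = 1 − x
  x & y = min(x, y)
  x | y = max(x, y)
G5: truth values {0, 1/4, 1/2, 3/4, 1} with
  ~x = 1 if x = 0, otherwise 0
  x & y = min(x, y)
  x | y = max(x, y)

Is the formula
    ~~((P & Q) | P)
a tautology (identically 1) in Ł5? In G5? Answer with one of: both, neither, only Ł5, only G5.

In Ł5: at P = 0, Q = 0 the value is 0 — not a tautology.
In G5: at P = 0, Q = 0 the value is 0 — not a tautology.

neither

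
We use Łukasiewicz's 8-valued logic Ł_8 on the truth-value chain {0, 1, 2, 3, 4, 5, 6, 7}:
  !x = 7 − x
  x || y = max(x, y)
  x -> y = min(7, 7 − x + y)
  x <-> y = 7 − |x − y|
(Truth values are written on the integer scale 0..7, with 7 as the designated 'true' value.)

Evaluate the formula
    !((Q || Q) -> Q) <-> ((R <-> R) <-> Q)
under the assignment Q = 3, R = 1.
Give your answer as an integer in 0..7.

4

Q || Q = 3 || 3 = 3
(Q || Q) -> Q = 3 -> 3 = 7
!((Q || Q) -> Q) = !7 = 0
R <-> R = 1 <-> 1 = 7
(R <-> R) <-> Q = 7 <-> 3 = 3
!((Q || Q) -> Q) <-> ((R <-> R) <-> Q) = 0 <-> 3 = 4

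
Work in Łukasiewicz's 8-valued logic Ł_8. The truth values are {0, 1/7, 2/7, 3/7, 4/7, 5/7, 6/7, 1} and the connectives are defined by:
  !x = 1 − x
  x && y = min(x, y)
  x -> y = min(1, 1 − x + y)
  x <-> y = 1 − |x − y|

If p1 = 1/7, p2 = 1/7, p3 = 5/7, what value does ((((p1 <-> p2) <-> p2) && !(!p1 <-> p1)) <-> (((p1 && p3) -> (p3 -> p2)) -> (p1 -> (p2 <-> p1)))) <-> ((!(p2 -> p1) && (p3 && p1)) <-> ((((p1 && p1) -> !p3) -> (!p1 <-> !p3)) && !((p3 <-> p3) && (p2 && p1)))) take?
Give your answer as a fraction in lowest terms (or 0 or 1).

p1 <-> p2 = 1/7 <-> 1/7 = 1
(p1 <-> p2) <-> p2 = 1 <-> 1/7 = 1/7
!p1 = !1/7 = 6/7
!p1 <-> p1 = 6/7 <-> 1/7 = 2/7
!(!p1 <-> p1) = !2/7 = 5/7
((p1 <-> p2) <-> p2) && !(!p1 <-> p1) = 1/7 && 5/7 = 1/7
p1 && p3 = 1/7 && 5/7 = 1/7
p3 -> p2 = 5/7 -> 1/7 = 3/7
(p1 && p3) -> (p3 -> p2) = 1/7 -> 3/7 = 1
p2 <-> p1 = 1/7 <-> 1/7 = 1
p1 -> (p2 <-> p1) = 1/7 -> 1 = 1
((p1 && p3) -> (p3 -> p2)) -> (p1 -> (p2 <-> p1)) = 1 -> 1 = 1
(((p1 <-> p2) <-> p2) && !(!p1 <-> p1)) <-> (((p1 && p3) -> (p3 -> p2)) -> (p1 -> (p2 <-> p1))) = 1/7 <-> 1 = 1/7
p2 -> p1 = 1/7 -> 1/7 = 1
!(p2 -> p1) = !1 = 0
p3 && p1 = 5/7 && 1/7 = 1/7
!(p2 -> p1) && (p3 && p1) = 0 && 1/7 = 0
p1 && p1 = 1/7 && 1/7 = 1/7
!p3 = !5/7 = 2/7
(p1 && p1) -> !p3 = 1/7 -> 2/7 = 1
!p1 = !1/7 = 6/7
!p3 = !5/7 = 2/7
!p1 <-> !p3 = 6/7 <-> 2/7 = 3/7
((p1 && p1) -> !p3) -> (!p1 <-> !p3) = 1 -> 3/7 = 3/7
p3 <-> p3 = 5/7 <-> 5/7 = 1
p2 && p1 = 1/7 && 1/7 = 1/7
(p3 <-> p3) && (p2 && p1) = 1 && 1/7 = 1/7
!((p3 <-> p3) && (p2 && p1)) = !1/7 = 6/7
(((p1 && p1) -> !p3) -> (!p1 <-> !p3)) && !((p3 <-> p3) && (p2 && p1)) = 3/7 && 6/7 = 3/7
(!(p2 -> p1) && (p3 && p1)) <-> ((((p1 && p1) -> !p3) -> (!p1 <-> !p3)) && !((p3 <-> p3) && (p2 && p1))) = 0 <-> 3/7 = 4/7
((((p1 <-> p2) <-> p2) && !(!p1 <-> p1)) <-> (((p1 && p3) -> (p3 -> p2)) -> (p1 -> (p2 <-> p1)))) <-> ((!(p2 -> p1) && (p3 && p1)) <-> ((((p1 && p1) -> !p3) -> (!p1 <-> !p3)) && !((p3 <-> p3) && (p2 && p1)))) = 1/7 <-> 4/7 = 4/7

4/7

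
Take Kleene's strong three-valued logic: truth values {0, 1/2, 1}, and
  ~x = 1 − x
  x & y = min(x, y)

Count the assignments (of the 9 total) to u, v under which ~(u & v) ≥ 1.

u = 0, v = 0 ↦ 1  ≥
u = 0, v = 1/2 ↦ 1  ≥
u = 0, v = 1 ↦ 1  ≥
u = 1/2, v = 0 ↦ 1  ≥
u = 1/2, v = 1/2 ↦ 1/2  <
u = 1/2, v = 1 ↦ 1/2  <
u = 1, v = 0 ↦ 1  ≥
u = 1, v = 1/2 ↦ 1/2  <
u = 1, v = 1 ↦ 0  <
So 5 of the 9 assignments meet the threshold.

5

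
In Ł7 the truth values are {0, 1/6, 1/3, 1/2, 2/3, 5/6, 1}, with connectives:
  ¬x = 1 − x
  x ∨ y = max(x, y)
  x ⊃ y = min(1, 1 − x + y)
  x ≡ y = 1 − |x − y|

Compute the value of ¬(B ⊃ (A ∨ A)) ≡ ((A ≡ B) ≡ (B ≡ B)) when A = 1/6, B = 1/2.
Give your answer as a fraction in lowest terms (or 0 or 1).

A ∨ A = 1/6 ∨ 1/6 = 1/6
B ⊃ (A ∨ A) = 1/2 ⊃ 1/6 = 2/3
¬(B ⊃ (A ∨ A)) = ¬2/3 = 1/3
A ≡ B = 1/6 ≡ 1/2 = 2/3
B ≡ B = 1/2 ≡ 1/2 = 1
(A ≡ B) ≡ (B ≡ B) = 2/3 ≡ 1 = 2/3
¬(B ⊃ (A ∨ A)) ≡ ((A ≡ B) ≡ (B ≡ B)) = 1/3 ≡ 2/3 = 2/3

2/3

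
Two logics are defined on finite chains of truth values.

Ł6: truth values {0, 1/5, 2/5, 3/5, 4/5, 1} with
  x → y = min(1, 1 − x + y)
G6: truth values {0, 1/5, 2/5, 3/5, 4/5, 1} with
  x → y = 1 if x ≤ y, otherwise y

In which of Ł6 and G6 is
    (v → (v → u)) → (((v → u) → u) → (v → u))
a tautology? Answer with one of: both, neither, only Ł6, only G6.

In Ł6: every assignment gives 1 — tautology.
In G6: every assignment gives 1 — tautology.

both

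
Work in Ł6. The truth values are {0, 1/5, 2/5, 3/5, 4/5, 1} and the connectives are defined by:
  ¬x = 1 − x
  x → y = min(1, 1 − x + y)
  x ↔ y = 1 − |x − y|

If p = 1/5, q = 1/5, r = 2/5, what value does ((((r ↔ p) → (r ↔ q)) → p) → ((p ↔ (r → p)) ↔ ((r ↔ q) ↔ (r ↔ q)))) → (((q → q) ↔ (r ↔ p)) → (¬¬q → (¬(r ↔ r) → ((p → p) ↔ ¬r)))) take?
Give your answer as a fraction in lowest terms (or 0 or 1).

r ↔ p = 2/5 ↔ 1/5 = 4/5
r ↔ q = 2/5 ↔ 1/5 = 4/5
(r ↔ p) → (r ↔ q) = 4/5 → 4/5 = 1
((r ↔ p) → (r ↔ q)) → p = 1 → 1/5 = 1/5
r → p = 2/5 → 1/5 = 4/5
p ↔ (r → p) = 1/5 ↔ 4/5 = 2/5
r ↔ q = 2/5 ↔ 1/5 = 4/5
r ↔ q = 2/5 ↔ 1/5 = 4/5
(r ↔ q) ↔ (r ↔ q) = 4/5 ↔ 4/5 = 1
(p ↔ (r → p)) ↔ ((r ↔ q) ↔ (r ↔ q)) = 2/5 ↔ 1 = 2/5
(((r ↔ p) → (r ↔ q)) → p) → ((p ↔ (r → p)) ↔ ((r ↔ q) ↔ (r ↔ q))) = 1/5 → 2/5 = 1
q → q = 1/5 → 1/5 = 1
r ↔ p = 2/5 ↔ 1/5 = 4/5
(q → q) ↔ (r ↔ p) = 1 ↔ 4/5 = 4/5
¬q = ¬1/5 = 4/5
¬¬q = ¬4/5 = 1/5
r ↔ r = 2/5 ↔ 2/5 = 1
¬(r ↔ r) = ¬1 = 0
p → p = 1/5 → 1/5 = 1
¬r = ¬2/5 = 3/5
(p → p) ↔ ¬r = 1 ↔ 3/5 = 3/5
¬(r ↔ r) → ((p → p) ↔ ¬r) = 0 → 3/5 = 1
¬¬q → (¬(r ↔ r) → ((p → p) ↔ ¬r)) = 1/5 → 1 = 1
((q → q) ↔ (r ↔ p)) → (¬¬q → (¬(r ↔ r) → ((p → p) ↔ ¬r))) = 4/5 → 1 = 1
((((r ↔ p) → (r ↔ q)) → p) → ((p ↔ (r → p)) ↔ ((r ↔ q) ↔ (r ↔ q)))) → (((q → q) ↔ (r ↔ p)) → (¬¬q → (¬(r ↔ r) → ((p → p) ↔ ¬r)))) = 1 → 1 = 1

1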